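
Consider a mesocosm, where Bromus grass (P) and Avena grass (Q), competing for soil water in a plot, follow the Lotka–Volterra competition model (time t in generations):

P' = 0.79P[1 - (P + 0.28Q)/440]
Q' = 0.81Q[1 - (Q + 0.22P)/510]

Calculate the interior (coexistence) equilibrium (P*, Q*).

P* ≈ 317, Q* ≈ 440

Setting both brackets to zero gives the nullclines P + 0.28Q = 440 and 0.22P + Q = 510.
Substituting Q = 510 - 0.22P into the first: P(1 - 0.28·0.22) = 440 - 0.28·510.
So P* = 297/0.938 = 317, and then Q* = 510 - 0.22·317 = 440.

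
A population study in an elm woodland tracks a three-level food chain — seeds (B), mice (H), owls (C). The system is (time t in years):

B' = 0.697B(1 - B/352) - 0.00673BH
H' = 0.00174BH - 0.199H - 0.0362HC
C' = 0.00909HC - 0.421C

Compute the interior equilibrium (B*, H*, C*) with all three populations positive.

From dC/dt = 0: 0.00909H* = 0.421, so H* = 46.3.
From dB/dt = 0: 0.697(1 - B*/352) = 0.00673·46.3, giving B* = 352·(1 - 0.447) = 195.
From dH/dt = 0: 0.00174·195 - 0.199 = 0.0362C*, so C* = 0.14/0.0362 = 3.86.

B* ≈ 195, H* ≈ 46.3, C* ≈ 3.86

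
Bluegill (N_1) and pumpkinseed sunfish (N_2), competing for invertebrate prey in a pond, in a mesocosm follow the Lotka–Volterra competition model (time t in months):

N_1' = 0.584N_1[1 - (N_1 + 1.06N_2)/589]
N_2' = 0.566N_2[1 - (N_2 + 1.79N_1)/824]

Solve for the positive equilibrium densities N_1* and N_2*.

N_1* ≈ 317, N_2* ≈ 257

Setting both brackets to zero gives the nullclines N_1 + 1.06N_2 = 589 and 1.79N_1 + N_2 = 824.
Substituting N_2 = 824 - 1.79N_1 into the first: N_1(1 - 1.06·1.79) = 589 - 1.06·824.
So N_1* = -284/-0.897 = 317, and then N_2* = 824 - 1.79·317 = 257.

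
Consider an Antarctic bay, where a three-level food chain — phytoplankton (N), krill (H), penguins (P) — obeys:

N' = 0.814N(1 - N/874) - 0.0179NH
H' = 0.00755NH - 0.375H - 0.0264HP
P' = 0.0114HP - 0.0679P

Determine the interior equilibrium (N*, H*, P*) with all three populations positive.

N* ≈ 760, H* ≈ 5.96, P* ≈ 203

From dP/dt = 0: 0.0114H* = 0.0679, so H* = 5.96.
From dN/dt = 0: 0.814(1 - N*/874) = 0.0179·5.96, giving N* = 874·(1 - 0.131) = 760.
From dH/dt = 0: 0.00755·760 - 0.375 = 0.0264P*, so P* = 5.36/0.0264 = 203.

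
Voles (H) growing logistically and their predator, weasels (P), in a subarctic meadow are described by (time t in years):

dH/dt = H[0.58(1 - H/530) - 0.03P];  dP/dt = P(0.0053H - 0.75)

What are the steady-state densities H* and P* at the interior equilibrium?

From dP/dt = 0 with P > 0: 0.0053H* = 0.75, so H* = 142.
Substitute into dH/dt = 0: 0.58(1 - 142/530) = 0.03P*.
The bracket is 0.733, giving P* = 0.425/0.03 = 14.2.

H* ≈ 142, P* ≈ 14.2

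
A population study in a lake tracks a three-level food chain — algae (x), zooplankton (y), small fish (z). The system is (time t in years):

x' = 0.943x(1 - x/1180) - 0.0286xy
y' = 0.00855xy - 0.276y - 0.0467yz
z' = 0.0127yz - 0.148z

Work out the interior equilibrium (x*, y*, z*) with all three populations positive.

From dz/dt = 0: 0.0127y* = 0.148, so y* = 11.7.
From dx/dt = 0: 0.943(1 - x*/1180) = 0.0286·11.7, giving x* = 1180·(1 - 0.353) = 763.
From dy/dt = 0: 0.00855·763 - 0.276 = 0.0467z*, so z* = 6.25/0.0467 = 134.

x* ≈ 763, y* ≈ 11.7, z* ≈ 134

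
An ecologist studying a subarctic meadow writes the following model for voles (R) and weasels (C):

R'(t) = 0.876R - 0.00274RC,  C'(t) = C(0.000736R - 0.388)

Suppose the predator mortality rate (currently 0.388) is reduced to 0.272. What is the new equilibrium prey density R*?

At the interior fixed point, setting dC/dt = 0 with C > 0 fixes R* = (predator death rate)/(RC coefficient) — independent of the other coefficients.
With the change, R* = 0.272/0.000736 = 370; it falls from 527.

R* ≈ 370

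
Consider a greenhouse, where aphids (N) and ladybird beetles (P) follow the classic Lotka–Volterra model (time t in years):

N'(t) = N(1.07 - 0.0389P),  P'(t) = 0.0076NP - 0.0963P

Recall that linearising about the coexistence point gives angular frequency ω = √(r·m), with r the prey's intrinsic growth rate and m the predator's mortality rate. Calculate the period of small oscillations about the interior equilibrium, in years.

Here r = 1.07 and m = 0.0963, so r·m = 0.103.
ω = √0.103 = 0.321 per year, hence T = 2π/ω ≈ 19.6 years.

T ≈ 19.6 years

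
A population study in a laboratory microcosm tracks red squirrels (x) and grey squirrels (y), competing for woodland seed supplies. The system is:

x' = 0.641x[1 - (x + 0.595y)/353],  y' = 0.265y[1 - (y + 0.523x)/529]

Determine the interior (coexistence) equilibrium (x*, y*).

Setting both brackets to zero gives the nullclines x + 0.595y = 353 and 0.523x + y = 529.
Substituting y = 529 - 0.523x into the first: x(1 - 0.595·0.523) = 353 - 0.595·529.
So x* = 38.2/0.689 = 55.5, and then y* = 529 - 0.523·55.5 = 500.

x* ≈ 55.5, y* ≈ 500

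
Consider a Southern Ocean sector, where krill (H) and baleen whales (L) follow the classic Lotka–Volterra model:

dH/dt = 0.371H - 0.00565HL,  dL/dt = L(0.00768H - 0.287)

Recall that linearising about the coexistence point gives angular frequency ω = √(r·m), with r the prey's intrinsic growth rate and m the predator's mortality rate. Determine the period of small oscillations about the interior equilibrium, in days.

Here r = 0.371 and m = 0.287, so r·m = 0.106.
ω = √0.106 = 0.326 per day, hence T = 2π/ω ≈ 19.3 days.

T ≈ 19.3 days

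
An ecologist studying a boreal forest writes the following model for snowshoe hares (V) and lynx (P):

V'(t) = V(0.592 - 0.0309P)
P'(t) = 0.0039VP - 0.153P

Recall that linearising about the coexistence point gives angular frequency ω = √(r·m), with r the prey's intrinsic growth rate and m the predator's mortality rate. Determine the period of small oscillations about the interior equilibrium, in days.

Here r = 0.592 and m = 0.153, so r·m = 0.0906.
ω = √0.0906 = 0.301 per day, hence T = 2π/ω ≈ 20.9 days.

T ≈ 20.9 days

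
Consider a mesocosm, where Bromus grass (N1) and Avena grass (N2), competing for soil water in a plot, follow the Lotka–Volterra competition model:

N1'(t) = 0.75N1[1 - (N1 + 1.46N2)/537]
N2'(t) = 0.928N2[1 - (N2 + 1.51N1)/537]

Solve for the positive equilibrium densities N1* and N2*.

Setting both brackets to zero gives the nullclines N1 + 1.46N2 = 537 and 1.51N1 + N2 = 537.
Substituting N2 = 537 - 1.51N1 into the first: N1(1 - 1.46·1.51) = 537 - 1.46·537.
So N1* = -247/-1.2 = 205, and then N2* = 537 - 1.51·205 = 227.

N1* ≈ 205, N2* ≈ 227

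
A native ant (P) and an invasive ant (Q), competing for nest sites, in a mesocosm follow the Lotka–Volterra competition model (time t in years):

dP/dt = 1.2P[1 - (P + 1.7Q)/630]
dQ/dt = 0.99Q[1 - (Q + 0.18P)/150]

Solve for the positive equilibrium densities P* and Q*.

P* ≈ 540, Q* ≈ 52.7

Setting both brackets to zero gives the nullclines P + 1.7Q = 630 and 0.18P + Q = 150.
Substituting Q = 150 - 0.18P into the first: P(1 - 1.7·0.18) = 630 - 1.7·150.
So P* = 375/0.694 = 540, and then Q* = 150 - 0.18·540 = 52.7.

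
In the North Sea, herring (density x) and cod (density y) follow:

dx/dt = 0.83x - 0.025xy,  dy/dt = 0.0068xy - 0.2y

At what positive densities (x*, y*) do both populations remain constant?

x* ≈ 29.4, y* ≈ 33.2

Set dy/dt = 0 with y > 0: 0.0068x - 0.2 = 0, so x* = 0.2/0.0068 = 29.4.
Set dx/dt = 0 with x > 0: 0.83 - 0.025y = 0, so y* = 0.83/0.025 = 33.2.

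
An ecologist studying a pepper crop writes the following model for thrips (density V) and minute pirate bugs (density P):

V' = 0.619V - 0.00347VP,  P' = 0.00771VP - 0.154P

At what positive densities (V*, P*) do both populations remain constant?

V* ≈ 20, P* ≈ 178

Set dP/dt = 0 with P > 0: 0.00771V - 0.154 = 0, so V* = 0.154/0.00771 = 20.
Set dV/dt = 0 with V > 0: 0.619 - 0.00347P = 0, so P* = 0.619/0.00347 = 178.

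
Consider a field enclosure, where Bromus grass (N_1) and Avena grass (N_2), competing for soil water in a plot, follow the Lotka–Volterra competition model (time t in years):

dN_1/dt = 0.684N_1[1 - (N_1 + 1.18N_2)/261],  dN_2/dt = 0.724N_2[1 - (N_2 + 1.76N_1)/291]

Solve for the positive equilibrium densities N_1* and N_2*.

N_1* ≈ 76.5, N_2* ≈ 156

Setting both brackets to zero gives the nullclines N_1 + 1.18N_2 = 261 and 1.76N_1 + N_2 = 291.
Substituting N_2 = 291 - 1.76N_1 into the first: N_1(1 - 1.18·1.76) = 261 - 1.18·291.
So N_1* = -82.4/-1.08 = 76.5, and then N_2* = 291 - 1.76·76.5 = 156.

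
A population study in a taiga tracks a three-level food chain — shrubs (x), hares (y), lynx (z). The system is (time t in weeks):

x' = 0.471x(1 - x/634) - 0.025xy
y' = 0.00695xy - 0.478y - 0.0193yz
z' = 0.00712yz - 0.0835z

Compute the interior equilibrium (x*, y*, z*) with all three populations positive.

From dz/dt = 0: 0.00712y* = 0.0835, so y* = 11.7.
From dx/dt = 0: 0.471(1 - x*/634) = 0.025·11.7, giving x* = 634·(1 - 0.622) = 239.
From dy/dt = 0: 0.00695·239 - 0.478 = 0.0193z*, so z* = 1.19/0.0193 = 61.4.

x* ≈ 239, y* ≈ 11.7, z* ≈ 61.4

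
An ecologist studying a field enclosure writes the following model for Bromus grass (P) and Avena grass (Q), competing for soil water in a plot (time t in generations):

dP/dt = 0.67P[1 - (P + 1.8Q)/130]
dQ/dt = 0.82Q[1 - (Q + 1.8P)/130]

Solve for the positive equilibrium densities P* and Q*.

P* ≈ 46.4, Q* ≈ 46.4

Setting both brackets to zero gives the nullclines P + 1.8Q = 130 and 1.8P + Q = 130.
Substituting Q = 130 - 1.8P into the first: P(1 - 1.8·1.8) = 130 - 1.8·130.
So P* = -104/-2.24 = 46.4, and then Q* = 130 - 1.8·46.4 = 46.4.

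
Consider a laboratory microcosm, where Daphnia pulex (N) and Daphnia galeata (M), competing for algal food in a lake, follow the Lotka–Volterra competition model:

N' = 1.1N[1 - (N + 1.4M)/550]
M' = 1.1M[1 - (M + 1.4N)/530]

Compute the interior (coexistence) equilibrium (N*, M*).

N* ≈ 200, M* ≈ 250

Setting both brackets to zero gives the nullclines N + 1.4M = 550 and 1.4N + M = 530.
Substituting M = 530 - 1.4N into the first: N(1 - 1.4·1.4) = 550 - 1.4·530.
So N* = -192/-0.96 = 200, and then M* = 530 - 1.4·200 = 250.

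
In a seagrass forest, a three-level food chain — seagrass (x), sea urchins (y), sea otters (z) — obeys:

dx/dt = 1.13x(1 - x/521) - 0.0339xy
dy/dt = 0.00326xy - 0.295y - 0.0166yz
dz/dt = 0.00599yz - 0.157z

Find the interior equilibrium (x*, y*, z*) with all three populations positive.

x* ≈ 111, y* ≈ 26.2, z* ≈ 4.09

From dz/dt = 0: 0.00599y* = 0.157, so y* = 26.2.
From dx/dt = 0: 1.13(1 - x*/521) = 0.0339·26.2, giving x* = 521·(1 - 0.786) = 111.
From dy/dt = 0: 0.00326·111 - 0.295 = 0.0166z*, so z* = 0.0679/0.0166 = 4.09.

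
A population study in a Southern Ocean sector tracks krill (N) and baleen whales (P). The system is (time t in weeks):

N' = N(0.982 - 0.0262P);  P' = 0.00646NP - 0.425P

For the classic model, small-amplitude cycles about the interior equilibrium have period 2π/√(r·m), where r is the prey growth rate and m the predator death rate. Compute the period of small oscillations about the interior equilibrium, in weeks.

T ≈ 9.73 weeks

Here r = 0.982 and m = 0.425, so r·m = 0.417.
ω = √0.417 = 0.646 per week, hence T = 2π/ω ≈ 9.73 weeks.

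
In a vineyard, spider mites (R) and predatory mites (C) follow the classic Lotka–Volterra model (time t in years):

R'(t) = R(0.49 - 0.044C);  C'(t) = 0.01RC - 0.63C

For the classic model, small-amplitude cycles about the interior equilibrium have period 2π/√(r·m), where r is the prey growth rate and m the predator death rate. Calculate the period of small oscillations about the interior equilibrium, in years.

Here r = 0.49 and m = 0.63, so r·m = 0.309.
ω = √0.309 = 0.556 per year, hence T = 2π/ω ≈ 11.3 years.

T ≈ 11.3 years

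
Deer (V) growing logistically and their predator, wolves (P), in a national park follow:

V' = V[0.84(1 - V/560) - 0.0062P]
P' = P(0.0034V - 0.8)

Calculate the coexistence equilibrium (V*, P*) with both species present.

From dP/dt = 0 with P > 0: 0.0034V* = 0.8, so V* = 235.
Substitute into dV/dt = 0: 0.84(1 - 235/560) = 0.0062P*.
The bracket is 0.58, giving P* = 0.487/0.0062 = 78.6.

V* ≈ 235, P* ≈ 78.6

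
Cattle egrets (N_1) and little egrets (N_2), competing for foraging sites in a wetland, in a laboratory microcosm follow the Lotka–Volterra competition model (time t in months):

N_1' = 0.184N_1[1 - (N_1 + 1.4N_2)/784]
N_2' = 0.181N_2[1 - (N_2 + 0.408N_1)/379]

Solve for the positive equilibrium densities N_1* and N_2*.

Setting both brackets to zero gives the nullclines N_1 + 1.4N_2 = 784 and 0.408N_1 + N_2 = 379.
Substituting N_2 = 379 - 0.408N_1 into the first: N_1(1 - 1.4·0.408) = 784 - 1.4·379.
So N_1* = 253/0.429 = 591, and then N_2* = 379 - 0.408·591 = 138.

N_1* ≈ 591, N_2* ≈ 138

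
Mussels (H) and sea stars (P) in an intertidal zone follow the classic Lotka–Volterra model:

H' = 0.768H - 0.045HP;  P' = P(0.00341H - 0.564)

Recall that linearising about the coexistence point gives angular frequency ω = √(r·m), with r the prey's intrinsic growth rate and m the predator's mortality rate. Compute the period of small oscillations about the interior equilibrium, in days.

T ≈ 9.55 days

Here r = 0.768 and m = 0.564, so r·m = 0.433.
ω = √0.433 = 0.658 per day, hence T = 2π/ω ≈ 9.55 days.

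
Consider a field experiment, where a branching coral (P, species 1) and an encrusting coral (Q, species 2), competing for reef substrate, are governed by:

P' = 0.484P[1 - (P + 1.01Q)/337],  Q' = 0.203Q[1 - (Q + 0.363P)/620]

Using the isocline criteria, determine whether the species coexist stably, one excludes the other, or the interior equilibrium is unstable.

species 2 excludes species 1

Compare the nullcline intercepts: K1/α12 = 337/1.01 = 334 < K2 = 620; K2/α21 = 620/0.363 = 1710 > K1 = 337.
Since the inequalities point opposite ways, species 2 can invade but species 1 cannot.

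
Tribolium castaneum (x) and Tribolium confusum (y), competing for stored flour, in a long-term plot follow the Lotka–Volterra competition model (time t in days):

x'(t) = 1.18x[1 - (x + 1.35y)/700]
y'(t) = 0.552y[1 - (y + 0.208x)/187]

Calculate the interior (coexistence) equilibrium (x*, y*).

x* ≈ 622, y* ≈ 57.6

Setting both brackets to zero gives the nullclines x + 1.35y = 700 and 0.208x + y = 187.
Substituting y = 187 - 0.208x into the first: x(1 - 1.35·0.208) = 700 - 1.35·187.
So x* = 448/0.719 = 622, and then y* = 187 - 0.208·622 = 57.6.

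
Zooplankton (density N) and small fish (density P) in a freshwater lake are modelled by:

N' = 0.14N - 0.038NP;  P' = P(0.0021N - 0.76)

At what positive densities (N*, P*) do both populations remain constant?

Set dP/dt = 0 with P > 0: 0.0021N - 0.76 = 0, so N* = 0.76/0.0021 = 362.
Set dN/dt = 0 with N > 0: 0.14 - 0.038P = 0, so P* = 0.14/0.038 = 3.68.

N* ≈ 362, P* ≈ 3.68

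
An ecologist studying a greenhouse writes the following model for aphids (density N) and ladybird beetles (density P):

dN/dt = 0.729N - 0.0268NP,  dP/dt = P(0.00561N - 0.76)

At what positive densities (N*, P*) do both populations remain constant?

N* ≈ 135, P* ≈ 27.2

Set dP/dt = 0 with P > 0: 0.00561N - 0.76 = 0, so N* = 0.76/0.00561 = 135.
Set dN/dt = 0 with N > 0: 0.729 - 0.0268P = 0, so P* = 0.729/0.0268 = 27.2.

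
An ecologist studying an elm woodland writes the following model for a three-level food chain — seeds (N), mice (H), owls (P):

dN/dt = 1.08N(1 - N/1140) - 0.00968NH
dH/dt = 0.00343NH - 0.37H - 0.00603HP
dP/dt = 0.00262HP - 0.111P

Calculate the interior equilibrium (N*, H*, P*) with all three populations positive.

N* ≈ 707, H* ≈ 42.4, P* ≈ 341

From dP/dt = 0: 0.00262H* = 0.111, so H* = 42.4.
From dN/dt = 0: 1.08(1 - N*/1140) = 0.00968·42.4, giving N* = 1140·(1 - 0.38) = 707.
From dH/dt = 0: 0.00343·707 - 0.37 = 0.00603P*, so P* = 2.06/0.00603 = 341.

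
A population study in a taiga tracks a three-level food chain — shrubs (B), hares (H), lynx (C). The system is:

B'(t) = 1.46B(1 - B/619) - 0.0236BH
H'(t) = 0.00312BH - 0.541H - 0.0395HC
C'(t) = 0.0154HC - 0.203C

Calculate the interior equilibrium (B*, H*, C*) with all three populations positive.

B* ≈ 487, H* ≈ 13.2, C* ≈ 24.8

From dC/dt = 0: 0.0154H* = 0.203, so H* = 13.2.
From dB/dt = 0: 1.46(1 - B*/619) = 0.0236·13.2, giving B* = 619·(1 - 0.213) = 487.
From dH/dt = 0: 0.00312·487 - 0.541 = 0.0395C*, so C* = 0.979/0.0395 = 24.8.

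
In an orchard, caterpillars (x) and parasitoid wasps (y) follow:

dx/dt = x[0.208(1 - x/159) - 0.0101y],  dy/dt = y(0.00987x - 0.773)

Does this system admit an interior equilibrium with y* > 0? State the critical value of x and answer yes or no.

Threshold x = 78.3; K > 78.3, so yes, the predator persists.

The predator equation gives dy/dt > 0 only when x > 0.773/0.00987 = 78.3.
Without the predator, x → K = 159. Since 159 > 78.3, the predator can invade and persist.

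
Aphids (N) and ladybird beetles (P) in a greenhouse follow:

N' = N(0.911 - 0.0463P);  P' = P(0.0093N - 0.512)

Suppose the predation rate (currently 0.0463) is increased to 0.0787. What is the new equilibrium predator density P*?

P* ≈ 11.6

At the interior fixed point, setting dN/dt = 0 with N > 0 fixes P* = (prey growth rate)/(NP coefficient) — independent of the other coefficients.
With the change, P* = 0.911/0.0787 = 11.6; it falls from 19.7.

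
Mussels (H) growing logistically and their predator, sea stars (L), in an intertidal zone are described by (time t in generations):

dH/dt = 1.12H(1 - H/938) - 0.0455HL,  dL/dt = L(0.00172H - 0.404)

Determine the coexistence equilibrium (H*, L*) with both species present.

From dL/dt = 0 with L > 0: 0.00172H* = 0.404, so H* = 235.
Substitute into dH/dt = 0: 1.12(1 - 235/938) = 0.0455L*.
The bracket is 0.75, giving L* = 0.84/0.0455 = 18.5.

H* ≈ 235, L* ≈ 18.5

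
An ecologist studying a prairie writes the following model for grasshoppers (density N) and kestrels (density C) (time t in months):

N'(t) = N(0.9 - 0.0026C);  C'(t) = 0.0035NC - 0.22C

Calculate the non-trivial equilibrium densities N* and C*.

N* ≈ 62.9, C* ≈ 346

Set dC/dt = 0 with C > 0: 0.0035N - 0.22 = 0, so N* = 0.22/0.0035 = 62.9.
Set dN/dt = 0 with N > 0: 0.9 - 0.0026C = 0, so C* = 0.9/0.0026 = 346.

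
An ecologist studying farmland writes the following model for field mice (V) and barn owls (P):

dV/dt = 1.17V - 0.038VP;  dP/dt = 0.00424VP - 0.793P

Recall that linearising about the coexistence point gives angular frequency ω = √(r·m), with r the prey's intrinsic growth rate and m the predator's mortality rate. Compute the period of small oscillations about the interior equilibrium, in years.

Here r = 1.17 and m = 0.793, so r·m = 0.928.
ω = √0.928 = 0.963 per year, hence T = 2π/ω ≈ 6.52 years.

T ≈ 6.52 years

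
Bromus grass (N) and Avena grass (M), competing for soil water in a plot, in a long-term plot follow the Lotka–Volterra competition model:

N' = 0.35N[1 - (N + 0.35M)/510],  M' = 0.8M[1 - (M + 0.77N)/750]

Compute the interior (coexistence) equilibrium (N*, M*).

Setting both brackets to zero gives the nullclines N + 0.35M = 510 and 0.77N + M = 750.
Substituting M = 750 - 0.77N into the first: N(1 - 0.35·0.77) = 510 - 0.35·750.
So N* = 248/0.731 = 339, and then M* = 750 - 0.77·339 = 489.

N* ≈ 339, M* ≈ 489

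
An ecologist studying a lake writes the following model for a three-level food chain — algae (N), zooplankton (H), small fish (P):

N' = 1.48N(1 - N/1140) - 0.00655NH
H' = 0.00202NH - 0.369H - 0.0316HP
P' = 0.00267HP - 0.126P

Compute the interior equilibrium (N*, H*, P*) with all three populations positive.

N* ≈ 902, H* ≈ 47.2, P* ≈ 46

From dP/dt = 0: 0.00267H* = 0.126, so H* = 47.2.
From dN/dt = 0: 1.48(1 - N*/1140) = 0.00655·47.2, giving N* = 1140·(1 - 0.209) = 902.
From dH/dt = 0: 0.00202·902 - 0.369 = 0.0316P*, so P* = 1.45/0.0316 = 46.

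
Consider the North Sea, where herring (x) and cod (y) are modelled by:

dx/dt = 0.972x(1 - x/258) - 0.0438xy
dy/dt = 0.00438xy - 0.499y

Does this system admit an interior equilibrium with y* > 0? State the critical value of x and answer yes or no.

The predator equation gives dy/dt > 0 only when x > 0.499/0.00438 = 114.
Without the predator, x → K = 258. Since 258 > 114, the predator can invade and persist.

Threshold x = 114; K > 114, so yes, the predator persists.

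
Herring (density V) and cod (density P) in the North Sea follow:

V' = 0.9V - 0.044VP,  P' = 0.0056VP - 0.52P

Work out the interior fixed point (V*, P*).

V* ≈ 92.9, P* ≈ 20.5

Set dP/dt = 0 with P > 0: 0.0056V - 0.52 = 0, so V* = 0.52/0.0056 = 92.9.
Set dV/dt = 0 with V > 0: 0.9 - 0.044P = 0, so P* = 0.9/0.044 = 20.5.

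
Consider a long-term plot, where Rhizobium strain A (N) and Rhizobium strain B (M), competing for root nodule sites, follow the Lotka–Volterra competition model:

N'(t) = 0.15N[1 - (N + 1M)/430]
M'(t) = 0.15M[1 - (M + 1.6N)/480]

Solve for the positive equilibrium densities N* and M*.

N* ≈ 83.3, M* ≈ 347

Setting both brackets to zero gives the nullclines N + 1M = 430 and 1.6N + M = 480.
Substituting M = 480 - 1.6N into the first: N(1 - 1·1.6) = 430 - 1·480.
So N* = -50/-0.6 = 83.3, and then M* = 480 - 1.6·83.3 = 347.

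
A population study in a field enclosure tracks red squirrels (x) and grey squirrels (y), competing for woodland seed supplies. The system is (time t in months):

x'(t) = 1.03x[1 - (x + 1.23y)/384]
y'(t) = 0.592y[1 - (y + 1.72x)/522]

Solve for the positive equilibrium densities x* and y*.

Setting both brackets to zero gives the nullclines x + 1.23y = 384 and 1.72x + y = 522.
Substituting y = 522 - 1.72x into the first: x(1 - 1.23·1.72) = 384 - 1.23·522.
So x* = -258/-1.12 = 231, and then y* = 522 - 1.72·231 = 124.

x* ≈ 231, y* ≈ 124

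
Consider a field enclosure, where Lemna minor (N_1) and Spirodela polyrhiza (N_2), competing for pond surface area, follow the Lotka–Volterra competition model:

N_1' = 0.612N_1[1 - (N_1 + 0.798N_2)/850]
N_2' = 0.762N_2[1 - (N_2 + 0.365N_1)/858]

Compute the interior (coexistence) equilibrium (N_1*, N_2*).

N_1* ≈ 233, N_2* ≈ 773

Setting both brackets to zero gives the nullclines N_1 + 0.798N_2 = 850 and 0.365N_1 + N_2 = 858.
Substituting N_2 = 858 - 0.365N_1 into the first: N_1(1 - 0.798·0.365) = 850 - 0.798·858.
So N_1* = 165/0.709 = 233, and then N_2* = 858 - 0.365·233 = 773.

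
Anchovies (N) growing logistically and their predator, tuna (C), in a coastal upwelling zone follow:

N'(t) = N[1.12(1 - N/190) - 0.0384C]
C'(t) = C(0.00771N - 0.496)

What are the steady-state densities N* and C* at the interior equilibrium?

N* ≈ 64.3, C* ≈ 19.3

From dC/dt = 0 with C > 0: 0.00771N* = 0.496, so N* = 64.3.
Substitute into dN/dt = 0: 1.12(1 - 64.3/190) = 0.0384C*.
The bracket is 0.661, giving C* = 0.741/0.0384 = 19.3.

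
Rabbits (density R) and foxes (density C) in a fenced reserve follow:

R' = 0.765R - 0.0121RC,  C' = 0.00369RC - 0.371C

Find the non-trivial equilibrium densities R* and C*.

R* ≈ 101, C* ≈ 63.2

Set dC/dt = 0 with C > 0: 0.00369R - 0.371 = 0, so R* = 0.371/0.00369 = 101.
Set dR/dt = 0 with R > 0: 0.765 - 0.0121C = 0, so C* = 0.765/0.0121 = 63.2.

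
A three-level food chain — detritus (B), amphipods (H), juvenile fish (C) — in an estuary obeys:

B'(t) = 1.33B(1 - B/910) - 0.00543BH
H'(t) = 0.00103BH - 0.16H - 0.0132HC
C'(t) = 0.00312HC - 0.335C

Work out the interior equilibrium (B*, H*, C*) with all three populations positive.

From dC/dt = 0: 0.00312H* = 0.335, so H* = 107.
From dB/dt = 0: 1.33(1 - B*/910) = 0.00543·107, giving B* = 910·(1 - 0.438) = 511.
From dH/dt = 0: 0.00103·511 - 0.16 = 0.0132C*, so C* = 0.366/0.0132 = 27.8.

B* ≈ 511, H* ≈ 107, C* ≈ 27.8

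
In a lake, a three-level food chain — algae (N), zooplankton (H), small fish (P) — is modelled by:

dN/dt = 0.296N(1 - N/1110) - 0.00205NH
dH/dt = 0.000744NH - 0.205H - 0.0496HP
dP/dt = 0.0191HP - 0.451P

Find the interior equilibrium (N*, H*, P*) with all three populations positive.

From dP/dt = 0: 0.0191H* = 0.451, so H* = 23.6.
From dN/dt = 0: 0.296(1 - N*/1110) = 0.00205·23.6, giving N* = 1110·(1 - 0.164) = 928.
From dH/dt = 0: 0.000744·928 - 0.205 = 0.0496P*, so P* = 0.486/0.0496 = 9.79.

N* ≈ 928, H* ≈ 23.6, P* ≈ 9.79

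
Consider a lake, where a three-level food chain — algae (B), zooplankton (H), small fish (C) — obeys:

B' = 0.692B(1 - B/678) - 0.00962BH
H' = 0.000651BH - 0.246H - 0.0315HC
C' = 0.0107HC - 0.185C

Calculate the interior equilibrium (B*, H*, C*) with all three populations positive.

B* ≈ 515, H* ≈ 17.3, C* ≈ 2.83

From dC/dt = 0: 0.0107H* = 0.185, so H* = 17.3.
From dB/dt = 0: 0.692(1 - B*/678) = 0.00962·17.3, giving B* = 678·(1 - 0.24) = 515.
From dH/dt = 0: 0.000651·515 - 0.246 = 0.0315C*, so C* = 0.0893/0.0315 = 2.83.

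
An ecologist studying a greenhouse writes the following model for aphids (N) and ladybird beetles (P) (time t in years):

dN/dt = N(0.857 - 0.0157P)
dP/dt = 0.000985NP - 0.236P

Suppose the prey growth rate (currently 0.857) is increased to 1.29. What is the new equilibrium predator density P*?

At the interior fixed point, setting dN/dt = 0 with N > 0 fixes P* = (prey growth rate)/(NP coefficient) — independent of the other coefficients.
With the change, P* = 1.29/0.0157 = 82.2; it rises from 54.6.

P* ≈ 82.2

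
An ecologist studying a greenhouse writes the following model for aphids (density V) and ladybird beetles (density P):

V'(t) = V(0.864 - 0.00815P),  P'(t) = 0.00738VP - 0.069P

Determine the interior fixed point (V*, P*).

Set dP/dt = 0 with P > 0: 0.00738V - 0.069 = 0, so V* = 0.069/0.00738 = 9.35.
Set dV/dt = 0 with V > 0: 0.864 - 0.00815P = 0, so P* = 0.864/0.00815 = 106.

V* ≈ 9.35, P* ≈ 106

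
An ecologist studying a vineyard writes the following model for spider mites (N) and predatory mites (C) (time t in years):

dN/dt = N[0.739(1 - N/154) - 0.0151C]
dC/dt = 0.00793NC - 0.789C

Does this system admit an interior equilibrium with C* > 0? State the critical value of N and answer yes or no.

The predator equation gives dC/dt > 0 only when N > 0.789/0.00793 = 99.5.
Without the predator, N → K = 154. Since 154 > 99.5, the predator can invade and persist.

Threshold N = 99.5; K > 99.5, so yes, the predator persists.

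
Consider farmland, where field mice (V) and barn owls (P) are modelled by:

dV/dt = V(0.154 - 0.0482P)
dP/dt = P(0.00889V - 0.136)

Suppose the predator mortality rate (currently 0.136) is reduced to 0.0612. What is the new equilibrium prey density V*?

V* ≈ 6.88

At the interior fixed point, setting dP/dt = 0 with P > 0 fixes V* = (predator death rate)/(VP coefficient) — independent of the other coefficients.
With the change, V* = 0.0612/0.00889 = 6.88; it falls from 15.3.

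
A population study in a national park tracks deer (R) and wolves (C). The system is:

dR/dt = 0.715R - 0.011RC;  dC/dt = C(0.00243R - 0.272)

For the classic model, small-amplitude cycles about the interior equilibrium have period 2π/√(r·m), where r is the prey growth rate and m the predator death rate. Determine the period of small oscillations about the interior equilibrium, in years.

Here r = 0.715 and m = 0.272, so r·m = 0.194.
ω = √0.194 = 0.441 per year, hence T = 2π/ω ≈ 14.2 years.

T ≈ 14.2 years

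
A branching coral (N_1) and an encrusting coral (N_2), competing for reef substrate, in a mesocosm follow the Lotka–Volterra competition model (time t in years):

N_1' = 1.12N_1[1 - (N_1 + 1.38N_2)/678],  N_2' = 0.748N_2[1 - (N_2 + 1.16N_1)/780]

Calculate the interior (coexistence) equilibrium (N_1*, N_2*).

N_1* ≈ 663, N_2* ≈ 10.8

Setting both brackets to zero gives the nullclines N_1 + 1.38N_2 = 678 and 1.16N_1 + N_2 = 780.
Substituting N_2 = 780 - 1.16N_1 into the first: N_1(1 - 1.38·1.16) = 678 - 1.38·780.
So N_1* = -398/-0.601 = 663, and then N_2* = 780 - 1.16·663 = 10.8.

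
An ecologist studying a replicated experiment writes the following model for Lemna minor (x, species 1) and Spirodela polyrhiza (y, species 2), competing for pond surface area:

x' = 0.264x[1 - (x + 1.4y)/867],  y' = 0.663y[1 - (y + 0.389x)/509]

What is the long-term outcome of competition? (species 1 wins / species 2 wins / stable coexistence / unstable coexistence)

Compare the nullcline intercepts: K1/α12 = 867/1.4 = 619 > K2 = 509; K2/α21 = 509/0.389 = 1310 > K1 = 867.
Since both inequalities hold, each species can invade when rare, so the interior equilibrium is stable.

stable coexistence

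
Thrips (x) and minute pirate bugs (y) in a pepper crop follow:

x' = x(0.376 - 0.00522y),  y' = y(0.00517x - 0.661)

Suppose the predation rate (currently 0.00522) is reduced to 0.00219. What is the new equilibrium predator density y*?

y* ≈ 172

At the interior fixed point, setting dx/dt = 0 with x > 0 fixes y* = (prey growth rate)/(xy coefficient) — independent of the other coefficients.
With the change, y* = 0.376/0.00219 = 172; it rises from 72.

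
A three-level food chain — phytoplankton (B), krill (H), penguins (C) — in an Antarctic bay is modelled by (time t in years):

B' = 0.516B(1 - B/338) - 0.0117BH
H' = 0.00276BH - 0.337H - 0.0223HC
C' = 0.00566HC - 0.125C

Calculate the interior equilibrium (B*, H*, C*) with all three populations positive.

From dC/dt = 0: 0.00566H* = 0.125, so H* = 22.1.
From dB/dt = 0: 0.516(1 - B*/338) = 0.0117·22.1, giving B* = 338·(1 - 0.501) = 169.
From dH/dt = 0: 0.00276·169 - 0.337 = 0.0223C*, so C* = 0.129/0.0223 = 5.77.

B* ≈ 169, H* ≈ 22.1, C* ≈ 5.77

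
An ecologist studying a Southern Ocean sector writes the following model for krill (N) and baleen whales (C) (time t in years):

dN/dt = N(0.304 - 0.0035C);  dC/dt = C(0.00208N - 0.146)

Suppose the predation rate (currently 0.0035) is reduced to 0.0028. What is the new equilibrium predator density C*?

C* ≈ 109

At the interior fixed point, setting dN/dt = 0 with N > 0 fixes C* = (prey growth rate)/(NC coefficient) — independent of the other coefficients.
With the change, C* = 0.304/0.0028 = 109; it rises from 86.9.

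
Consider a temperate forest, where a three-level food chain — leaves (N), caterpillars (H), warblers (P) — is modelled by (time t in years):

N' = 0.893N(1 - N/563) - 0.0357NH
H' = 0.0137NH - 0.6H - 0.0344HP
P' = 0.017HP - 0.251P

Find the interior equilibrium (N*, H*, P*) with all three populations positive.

From dP/dt = 0: 0.017H* = 0.251, so H* = 14.8.
From dN/dt = 0: 0.893(1 - N*/563) = 0.0357·14.8, giving N* = 563·(1 - 0.59) = 231.
From dH/dt = 0: 0.0137·231 - 0.6 = 0.0344P*, so P* = 2.56/0.0344 = 74.4.

N* ≈ 231, H* ≈ 14.8, P* ≈ 74.4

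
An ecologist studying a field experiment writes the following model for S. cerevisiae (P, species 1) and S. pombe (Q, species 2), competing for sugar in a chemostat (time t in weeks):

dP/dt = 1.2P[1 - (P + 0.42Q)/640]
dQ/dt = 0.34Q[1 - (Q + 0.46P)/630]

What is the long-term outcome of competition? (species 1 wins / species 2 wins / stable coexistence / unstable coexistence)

stable coexistence

Compare the nullcline intercepts: K1/α12 = 640/0.42 = 1520 > K2 = 630; K2/α21 = 630/0.46 = 1370 > K1 = 640.
Since both inequalities hold, each species can invade when rare, so the interior equilibrium is stable.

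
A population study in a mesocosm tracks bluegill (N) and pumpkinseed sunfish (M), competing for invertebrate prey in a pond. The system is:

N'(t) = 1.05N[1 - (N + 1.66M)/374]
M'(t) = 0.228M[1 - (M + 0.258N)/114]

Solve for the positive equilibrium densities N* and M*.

Setting both brackets to zero gives the nullclines N + 1.66M = 374 and 0.258N + M = 114.
Substituting M = 114 - 0.258N into the first: N(1 - 1.66·0.258) = 374 - 1.66·114.
So N* = 185/0.572 = 323, and then M* = 114 - 0.258·323 = 30.6.

N* ≈ 323, M* ≈ 30.6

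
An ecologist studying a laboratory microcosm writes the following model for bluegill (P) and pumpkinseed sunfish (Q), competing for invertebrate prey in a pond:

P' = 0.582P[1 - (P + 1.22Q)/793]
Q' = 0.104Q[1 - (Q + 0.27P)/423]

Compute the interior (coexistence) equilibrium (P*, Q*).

P* ≈ 413, Q* ≈ 311

Setting both brackets to zero gives the nullclines P + 1.22Q = 793 and 0.27P + Q = 423.
Substituting Q = 423 - 0.27P into the first: P(1 - 1.22·0.27) = 793 - 1.22·423.
So P* = 277/0.671 = 413, and then Q* = 423 - 0.27·413 = 311.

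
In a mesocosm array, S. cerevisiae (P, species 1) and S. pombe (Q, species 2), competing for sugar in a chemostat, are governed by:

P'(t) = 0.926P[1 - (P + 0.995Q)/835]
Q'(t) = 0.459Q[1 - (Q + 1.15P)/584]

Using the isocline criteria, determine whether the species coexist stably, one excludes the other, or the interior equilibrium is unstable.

Compare the nullcline intercepts: K1/α12 = 835/0.995 = 839 > K2 = 584; K2/α21 = 584/1.15 = 508 < K1 = 835.
Since the inequalities point opposite ways, species 1 can invade but species 2 cannot.

species 1 excludes species 2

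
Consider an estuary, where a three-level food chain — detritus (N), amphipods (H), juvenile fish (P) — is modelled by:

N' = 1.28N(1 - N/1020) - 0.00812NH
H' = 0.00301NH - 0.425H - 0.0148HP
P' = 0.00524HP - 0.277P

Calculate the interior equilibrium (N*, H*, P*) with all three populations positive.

From dP/dt = 0: 0.00524H* = 0.277, so H* = 52.9.
From dN/dt = 0: 1.28(1 - N*/1020) = 0.00812·52.9, giving N* = 1020·(1 - 0.335) = 678.
From dH/dt = 0: 0.00301·678 - 0.425 = 0.0148P*, so P* = 1.62/0.0148 = 109.

N* ≈ 678, H* ≈ 52.9, P* ≈ 109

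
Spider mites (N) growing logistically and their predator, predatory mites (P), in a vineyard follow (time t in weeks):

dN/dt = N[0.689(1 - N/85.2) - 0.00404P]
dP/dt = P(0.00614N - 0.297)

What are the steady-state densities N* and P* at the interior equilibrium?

N* ≈ 48.4, P* ≈ 73.7

From dP/dt = 0 with P > 0: 0.00614N* = 0.297, so N* = 48.4.
Substitute into dN/dt = 0: 0.689(1 - 48.4/85.2) = 0.00404P*.
The bracket is 0.432, giving P* = 0.298/0.00404 = 73.7.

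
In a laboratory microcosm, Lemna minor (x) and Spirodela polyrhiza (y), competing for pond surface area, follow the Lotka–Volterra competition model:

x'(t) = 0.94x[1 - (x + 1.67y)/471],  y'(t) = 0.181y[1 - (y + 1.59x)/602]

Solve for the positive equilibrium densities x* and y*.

x* ≈ 323, y* ≈ 88.7

Setting both brackets to zero gives the nullclines x + 1.67y = 471 and 1.59x + y = 602.
Substituting y = 602 - 1.59x into the first: x(1 - 1.67·1.59) = 471 - 1.67·602.
So x* = -534/-1.66 = 323, and then y* = 602 - 1.59·323 = 88.7.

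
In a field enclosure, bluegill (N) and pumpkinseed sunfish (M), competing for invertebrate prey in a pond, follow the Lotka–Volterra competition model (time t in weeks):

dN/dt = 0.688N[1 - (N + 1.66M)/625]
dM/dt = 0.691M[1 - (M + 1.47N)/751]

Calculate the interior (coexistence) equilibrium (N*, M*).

N* ≈ 432, M* ≈ 116

Setting both brackets to zero gives the nullclines N + 1.66M = 625 and 1.47N + M = 751.
Substituting M = 751 - 1.47N into the first: N(1 - 1.66·1.47) = 625 - 1.66·751.
So N* = -622/-1.44 = 432, and then M* = 751 - 1.47·432 = 116.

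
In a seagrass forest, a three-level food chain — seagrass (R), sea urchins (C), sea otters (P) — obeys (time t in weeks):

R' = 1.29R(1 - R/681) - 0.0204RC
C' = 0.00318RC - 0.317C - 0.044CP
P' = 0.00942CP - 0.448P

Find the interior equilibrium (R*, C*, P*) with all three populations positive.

R* ≈ 169, C* ≈ 47.6, P* ≈ 5

From dP/dt = 0: 0.00942C* = 0.448, so C* = 47.6.
From dR/dt = 0: 1.29(1 - R*/681) = 0.0204·47.6, giving R* = 681·(1 - 0.752) = 169.
From dC/dt = 0: 0.00318·169 - 0.317 = 0.044P*, so P* = 0.22/0.044 = 5.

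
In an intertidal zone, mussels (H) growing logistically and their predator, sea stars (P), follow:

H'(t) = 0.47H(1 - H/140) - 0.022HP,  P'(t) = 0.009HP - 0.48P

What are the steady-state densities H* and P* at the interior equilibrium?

H* ≈ 53.3, P* ≈ 13.2

From dP/dt = 0 with P > 0: 0.009H* = 0.48, so H* = 53.3.
Substitute into dH/dt = 0: 0.47(1 - 53.3/140) = 0.022P*.
The bracket is 0.619, giving P* = 0.291/0.022 = 13.2.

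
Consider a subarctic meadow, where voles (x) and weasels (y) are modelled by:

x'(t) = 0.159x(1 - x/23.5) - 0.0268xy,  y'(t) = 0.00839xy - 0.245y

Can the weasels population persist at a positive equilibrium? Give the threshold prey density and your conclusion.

The predator equation gives dy/dt > 0 only when x > 0.245/0.00839 = 29.2.
Without the predator, x → K = 23.5. Since 23.5 < 29.2, the predator cannot invade.

Threshold x = 29.2; K < 29.2, so no, the predator goes extinct.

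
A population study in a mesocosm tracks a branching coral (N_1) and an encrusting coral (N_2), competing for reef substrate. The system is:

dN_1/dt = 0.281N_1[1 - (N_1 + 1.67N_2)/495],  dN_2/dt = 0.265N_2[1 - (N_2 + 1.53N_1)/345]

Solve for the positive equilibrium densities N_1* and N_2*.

N_1* ≈ 52.2, N_2* ≈ 265

Setting both brackets to zero gives the nullclines N_1 + 1.67N_2 = 495 and 1.53N_1 + N_2 = 345.
Substituting N_2 = 345 - 1.53N_1 into the first: N_1(1 - 1.67·1.53) = 495 - 1.67·345.
So N_1* = -81.1/-1.56 = 52.2, and then N_2* = 345 - 1.53·52.2 = 265.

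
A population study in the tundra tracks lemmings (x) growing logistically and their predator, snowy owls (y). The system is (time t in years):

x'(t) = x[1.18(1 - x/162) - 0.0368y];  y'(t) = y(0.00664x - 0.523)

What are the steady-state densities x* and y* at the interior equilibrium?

x* ≈ 78.8, y* ≈ 16.5

From dy/dt = 0 with y > 0: 0.00664x* = 0.523, so x* = 78.8.
Substitute into dx/dt = 0: 1.18(1 - 78.8/162) = 0.0368y*.
The bracket is 0.514, giving y* = 0.606/0.0368 = 16.5.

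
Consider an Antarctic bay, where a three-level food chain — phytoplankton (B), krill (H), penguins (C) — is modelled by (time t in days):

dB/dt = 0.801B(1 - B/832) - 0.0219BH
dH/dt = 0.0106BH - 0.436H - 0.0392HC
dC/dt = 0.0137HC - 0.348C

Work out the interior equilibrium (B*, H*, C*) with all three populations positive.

From dC/dt = 0: 0.0137H* = 0.348, so H* = 25.4.
From dB/dt = 0: 0.801(1 - B*/832) = 0.0219·25.4, giving B* = 832·(1 - 0.694) = 254.
From dH/dt = 0: 0.0106·254 - 0.436 = 0.0392C*, so C* = 2.26/0.0392 = 57.6.

B* ≈ 254, H* ≈ 25.4, C* ≈ 57.6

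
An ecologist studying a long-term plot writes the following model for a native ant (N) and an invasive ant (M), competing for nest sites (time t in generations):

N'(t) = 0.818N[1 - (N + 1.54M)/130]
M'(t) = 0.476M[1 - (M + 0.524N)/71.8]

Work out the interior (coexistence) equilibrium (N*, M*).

N* ≈ 101, M* ≈ 19.1

Setting both brackets to zero gives the nullclines N + 1.54M = 130 and 0.524N + M = 71.8.
Substituting M = 71.8 - 0.524N into the first: N(1 - 1.54·0.524) = 130 - 1.54·71.8.
So N* = 19.4/0.193 = 101, and then M* = 71.8 - 0.524·101 = 19.1.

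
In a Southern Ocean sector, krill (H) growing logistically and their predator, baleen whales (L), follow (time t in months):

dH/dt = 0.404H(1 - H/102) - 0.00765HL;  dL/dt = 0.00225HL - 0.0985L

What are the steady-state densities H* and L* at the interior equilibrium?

From dL/dt = 0 with L > 0: 0.00225H* = 0.0985, so H* = 43.8.
Substitute into dH/dt = 0: 0.404(1 - 43.8/102) = 0.00765L*.
The bracket is 0.571, giving L* = 0.231/0.00765 = 30.1.

H* ≈ 43.8, L* ≈ 30.1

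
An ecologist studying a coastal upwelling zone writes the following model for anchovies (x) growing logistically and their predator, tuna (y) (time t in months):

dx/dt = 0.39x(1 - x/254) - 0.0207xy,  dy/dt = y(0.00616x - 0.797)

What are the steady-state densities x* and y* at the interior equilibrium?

From dy/dt = 0 with y > 0: 0.00616x* = 0.797, so x* = 129.
Substitute into dx/dt = 0: 0.39(1 - 129/254) = 0.0207y*.
The bracket is 0.491, giving y* = 0.191/0.0207 = 9.24.

x* ≈ 129, y* ≈ 9.24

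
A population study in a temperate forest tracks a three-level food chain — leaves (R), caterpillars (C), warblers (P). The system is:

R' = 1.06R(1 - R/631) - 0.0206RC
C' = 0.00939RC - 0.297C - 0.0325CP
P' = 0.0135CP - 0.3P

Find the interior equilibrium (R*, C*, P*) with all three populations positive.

R* ≈ 358, C* ≈ 22.2, P* ≈ 94.4

From dP/dt = 0: 0.0135C* = 0.3, so C* = 22.2.
From dR/dt = 0: 1.06(1 - R*/631) = 0.0206·22.2, giving R* = 631·(1 - 0.432) = 358.
From dC/dt = 0: 0.00939·358 - 0.297 = 0.0325P*, so P* = 3.07/0.0325 = 94.4.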